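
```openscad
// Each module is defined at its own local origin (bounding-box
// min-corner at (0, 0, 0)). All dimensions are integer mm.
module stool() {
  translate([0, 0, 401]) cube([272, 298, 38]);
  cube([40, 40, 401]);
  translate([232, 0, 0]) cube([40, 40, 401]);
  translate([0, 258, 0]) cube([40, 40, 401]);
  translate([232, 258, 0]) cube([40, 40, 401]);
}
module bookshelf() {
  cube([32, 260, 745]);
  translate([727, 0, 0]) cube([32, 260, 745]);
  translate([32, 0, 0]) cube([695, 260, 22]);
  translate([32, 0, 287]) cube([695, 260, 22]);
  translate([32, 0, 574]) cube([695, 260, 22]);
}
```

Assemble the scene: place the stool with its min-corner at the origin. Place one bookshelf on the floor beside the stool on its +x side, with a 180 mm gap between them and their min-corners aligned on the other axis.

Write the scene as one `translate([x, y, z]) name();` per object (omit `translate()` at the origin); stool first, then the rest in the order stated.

stool();
translate([452, 0, 0]) bookshelf();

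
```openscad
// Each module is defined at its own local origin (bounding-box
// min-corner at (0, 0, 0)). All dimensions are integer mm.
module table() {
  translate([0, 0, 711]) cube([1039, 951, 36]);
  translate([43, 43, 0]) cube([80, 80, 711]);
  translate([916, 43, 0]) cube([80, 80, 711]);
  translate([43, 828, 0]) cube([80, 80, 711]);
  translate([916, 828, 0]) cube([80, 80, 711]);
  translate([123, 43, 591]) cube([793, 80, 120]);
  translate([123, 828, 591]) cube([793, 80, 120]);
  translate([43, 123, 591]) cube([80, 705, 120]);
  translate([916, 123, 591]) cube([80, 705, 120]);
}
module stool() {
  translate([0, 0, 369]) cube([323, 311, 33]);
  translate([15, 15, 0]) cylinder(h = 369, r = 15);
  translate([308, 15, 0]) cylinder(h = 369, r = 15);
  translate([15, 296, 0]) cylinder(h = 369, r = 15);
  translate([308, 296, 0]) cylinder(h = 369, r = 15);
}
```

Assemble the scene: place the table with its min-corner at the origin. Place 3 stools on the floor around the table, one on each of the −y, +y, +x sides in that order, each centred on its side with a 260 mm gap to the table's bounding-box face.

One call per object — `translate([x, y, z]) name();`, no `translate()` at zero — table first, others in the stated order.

table();
translate([358, -571, 0]) stool();
translate([358, 1211, 0]) stool();
translate([1299, 320, 0]) stool();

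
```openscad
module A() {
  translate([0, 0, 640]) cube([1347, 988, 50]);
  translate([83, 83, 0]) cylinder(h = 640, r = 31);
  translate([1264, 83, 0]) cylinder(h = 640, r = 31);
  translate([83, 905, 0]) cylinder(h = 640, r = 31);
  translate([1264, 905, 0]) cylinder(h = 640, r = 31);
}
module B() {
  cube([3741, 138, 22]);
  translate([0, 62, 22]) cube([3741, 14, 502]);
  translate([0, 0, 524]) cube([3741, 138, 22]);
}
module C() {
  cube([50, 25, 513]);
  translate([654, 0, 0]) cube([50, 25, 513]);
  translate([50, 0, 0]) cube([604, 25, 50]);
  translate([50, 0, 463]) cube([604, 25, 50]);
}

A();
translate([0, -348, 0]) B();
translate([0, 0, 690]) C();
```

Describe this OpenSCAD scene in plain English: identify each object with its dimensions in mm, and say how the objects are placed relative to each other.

A is a table: top 1347 mm (x) × 988 mm (y), 50 mm thick, upper face at z = 690 mm, on four round legs of 62 mm diameter, each leg's bounding box inset 52 mm from the nearest pair of top edges, running from z = 0 to the bottom of the top.

B is an I-beam lying along x, 3741 mm long. Overall section height 546 mm. Two flanges 138 mm wide (y) and 22 mm thick, one on the floor and one at the top; a web 14 mm thick runs between them, centred on the flange width.

C is a rectangular picture frame lying in the x–z plane (depth along y). The opening is 604 mm wide (x) by 413 mm tall (z), surrounded by a border 50 mm wide on all four sides. The frame is 25 mm deep and is made of two full-height vertical stiles with two horizontal rails fitted between them.

The I-beam is on the floor beside the table on its −y side. The picture frame is on top of the table.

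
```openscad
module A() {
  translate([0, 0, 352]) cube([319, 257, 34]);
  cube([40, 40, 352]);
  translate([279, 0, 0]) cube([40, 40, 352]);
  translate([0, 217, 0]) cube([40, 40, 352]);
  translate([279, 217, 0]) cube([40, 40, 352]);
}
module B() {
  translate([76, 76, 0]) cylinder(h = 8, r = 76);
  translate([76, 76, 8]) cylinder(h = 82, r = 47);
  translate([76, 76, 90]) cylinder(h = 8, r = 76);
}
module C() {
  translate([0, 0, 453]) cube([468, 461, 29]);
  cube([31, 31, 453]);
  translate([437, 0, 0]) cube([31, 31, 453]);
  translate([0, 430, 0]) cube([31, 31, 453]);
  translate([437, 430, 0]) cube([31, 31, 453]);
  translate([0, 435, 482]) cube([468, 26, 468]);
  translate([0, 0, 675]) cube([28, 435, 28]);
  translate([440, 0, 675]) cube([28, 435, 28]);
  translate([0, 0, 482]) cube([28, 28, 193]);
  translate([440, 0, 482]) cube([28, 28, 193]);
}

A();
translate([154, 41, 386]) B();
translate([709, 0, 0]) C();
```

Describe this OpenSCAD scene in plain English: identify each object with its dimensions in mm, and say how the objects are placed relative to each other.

A is a four-legged stool. The seat is a 319×257×34 mm slab whose top surface is at z = 386 mm; four square legs, each 40×40 mm in cross-section, run from the floor (z = 0) to the underside of the seat, each flush with a corner of the seat.

B is a spool: two coaxial disc flanges of radius 76 mm and thickness 8 mm, joined by a core cylinder of radius 47 mm and height 82 mm. The lower flange rests on z = 0 and the three cylinders share a vertical axis.

C is a chair. The seat is a 468×461×29 mm slab with its top at z = 482 mm, on four 31×31 mm corner legs (flush with the seat edges, standing on z = 0). A flat backrest 26 mm thick, 468 mm tall, spans the full seat width and rises from the seat top along its +y edge, rear face flush with the rear of the seat. Two armrests of 28×28 mm section run along each side from the seat's front edge to the front of the backrest, top faces 221 mm above the seat top and outer faces flush with the seat's x-edges; a 28×28 mm post under the front of each armrest stands on the seat at the front corner.

The spool is on top of the stool. The chair is on the floor beside the stool on its +x side.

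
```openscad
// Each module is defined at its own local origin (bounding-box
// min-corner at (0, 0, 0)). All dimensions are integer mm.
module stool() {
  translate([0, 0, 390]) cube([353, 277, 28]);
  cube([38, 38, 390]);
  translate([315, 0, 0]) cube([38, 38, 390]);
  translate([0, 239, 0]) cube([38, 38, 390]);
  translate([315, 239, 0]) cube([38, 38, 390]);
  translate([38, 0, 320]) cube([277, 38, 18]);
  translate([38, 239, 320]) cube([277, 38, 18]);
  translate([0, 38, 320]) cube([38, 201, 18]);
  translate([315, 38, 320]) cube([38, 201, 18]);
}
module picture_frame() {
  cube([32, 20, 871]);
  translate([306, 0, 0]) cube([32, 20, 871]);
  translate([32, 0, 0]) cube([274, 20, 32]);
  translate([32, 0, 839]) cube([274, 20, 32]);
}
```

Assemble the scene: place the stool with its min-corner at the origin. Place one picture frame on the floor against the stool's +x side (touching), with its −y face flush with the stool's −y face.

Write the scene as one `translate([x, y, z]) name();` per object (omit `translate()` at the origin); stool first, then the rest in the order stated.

stool();
translate([353, 0, 0]) picture_frame();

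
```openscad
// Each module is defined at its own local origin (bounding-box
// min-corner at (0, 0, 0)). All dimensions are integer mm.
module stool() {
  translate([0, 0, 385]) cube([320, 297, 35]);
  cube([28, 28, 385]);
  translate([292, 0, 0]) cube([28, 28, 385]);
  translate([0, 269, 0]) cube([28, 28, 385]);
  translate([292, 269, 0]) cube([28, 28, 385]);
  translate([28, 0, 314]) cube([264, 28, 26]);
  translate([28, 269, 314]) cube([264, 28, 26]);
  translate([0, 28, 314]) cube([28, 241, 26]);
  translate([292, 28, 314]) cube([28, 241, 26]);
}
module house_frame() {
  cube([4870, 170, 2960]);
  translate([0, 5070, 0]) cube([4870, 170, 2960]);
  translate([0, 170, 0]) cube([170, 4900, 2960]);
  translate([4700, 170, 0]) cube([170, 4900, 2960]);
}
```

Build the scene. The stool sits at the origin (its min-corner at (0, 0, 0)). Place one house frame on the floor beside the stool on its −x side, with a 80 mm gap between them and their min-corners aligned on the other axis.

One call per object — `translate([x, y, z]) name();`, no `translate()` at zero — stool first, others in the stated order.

stool();
translate([-4950, 0, 0]) house_frame();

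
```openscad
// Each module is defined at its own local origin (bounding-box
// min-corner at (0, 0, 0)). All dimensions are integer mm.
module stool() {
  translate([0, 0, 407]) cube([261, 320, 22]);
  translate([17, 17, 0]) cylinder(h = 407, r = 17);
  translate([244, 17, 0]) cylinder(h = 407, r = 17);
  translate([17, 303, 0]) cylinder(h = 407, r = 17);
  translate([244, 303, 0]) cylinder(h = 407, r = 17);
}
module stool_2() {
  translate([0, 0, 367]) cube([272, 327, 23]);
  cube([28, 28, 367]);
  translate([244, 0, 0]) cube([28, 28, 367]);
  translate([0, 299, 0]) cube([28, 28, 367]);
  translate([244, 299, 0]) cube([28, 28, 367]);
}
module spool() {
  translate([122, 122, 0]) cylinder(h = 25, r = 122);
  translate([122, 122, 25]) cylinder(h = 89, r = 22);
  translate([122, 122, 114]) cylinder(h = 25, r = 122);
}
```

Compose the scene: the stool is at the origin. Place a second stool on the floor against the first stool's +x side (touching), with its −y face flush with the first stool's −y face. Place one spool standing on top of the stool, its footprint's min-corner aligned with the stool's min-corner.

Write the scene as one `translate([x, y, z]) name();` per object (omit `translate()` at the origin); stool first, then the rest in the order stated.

stool();
translate([261, 0, 0]) stool_2();
translate([0, 0, 429]) spool();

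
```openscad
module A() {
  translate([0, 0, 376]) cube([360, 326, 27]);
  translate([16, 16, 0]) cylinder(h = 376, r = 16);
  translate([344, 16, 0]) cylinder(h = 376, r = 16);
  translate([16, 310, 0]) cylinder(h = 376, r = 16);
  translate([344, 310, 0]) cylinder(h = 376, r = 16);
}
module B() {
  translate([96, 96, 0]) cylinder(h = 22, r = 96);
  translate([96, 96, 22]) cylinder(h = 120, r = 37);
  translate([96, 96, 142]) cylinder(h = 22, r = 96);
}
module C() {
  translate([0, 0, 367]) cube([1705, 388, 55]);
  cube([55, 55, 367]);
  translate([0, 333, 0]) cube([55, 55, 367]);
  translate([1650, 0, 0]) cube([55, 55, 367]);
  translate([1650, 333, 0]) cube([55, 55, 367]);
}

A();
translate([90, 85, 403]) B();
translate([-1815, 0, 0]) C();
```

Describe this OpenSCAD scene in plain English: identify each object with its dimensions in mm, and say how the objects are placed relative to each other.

A is a four-legged stool. The seat is 360×326 mm, 27 mm thick, top at z = 403 mm. It stands on four round legs, each 32 mm in diameter, from z = 0 to the seat underside, each leg's axis is inset half a diameter from the nearest pair of seat edges (so the leg's bounding box is flush with the corner).

B is a spool: two coaxial disc flanges of radius 96 mm and thickness 22 mm, joined by a core cylinder of radius 37 mm and height 120 mm. The lower flange rests on z = 0 and the three cylinders share a vertical axis.

C is a bench: a 1705×388 mm seat slab, 55 mm thick, top at z = 422 mm, on four 55×55 mm square legs flush with the seat corners and standing on z = 0.

The spool is on top of the stool. The bench is on the floor beside the stool on its −x side.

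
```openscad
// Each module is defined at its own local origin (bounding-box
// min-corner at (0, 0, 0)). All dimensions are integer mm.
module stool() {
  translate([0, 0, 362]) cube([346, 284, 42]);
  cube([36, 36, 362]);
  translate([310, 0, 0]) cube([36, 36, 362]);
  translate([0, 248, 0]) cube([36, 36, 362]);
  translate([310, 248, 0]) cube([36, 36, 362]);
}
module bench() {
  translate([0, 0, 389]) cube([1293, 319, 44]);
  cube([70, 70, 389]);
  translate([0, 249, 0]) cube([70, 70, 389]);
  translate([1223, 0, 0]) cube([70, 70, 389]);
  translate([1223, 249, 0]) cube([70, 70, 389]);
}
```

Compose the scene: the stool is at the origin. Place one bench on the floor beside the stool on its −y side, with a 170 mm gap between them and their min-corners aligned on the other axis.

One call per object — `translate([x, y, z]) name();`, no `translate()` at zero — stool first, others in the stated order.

stool();
translate([0, -489, 0]) bench();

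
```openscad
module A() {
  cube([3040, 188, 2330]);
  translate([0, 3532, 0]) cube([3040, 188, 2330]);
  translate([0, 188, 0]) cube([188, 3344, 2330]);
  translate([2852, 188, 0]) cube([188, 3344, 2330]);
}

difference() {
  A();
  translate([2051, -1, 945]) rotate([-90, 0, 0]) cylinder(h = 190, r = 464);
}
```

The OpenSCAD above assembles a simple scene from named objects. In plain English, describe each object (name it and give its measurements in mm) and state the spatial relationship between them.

A is the wall frame of a small rectangular building: four walls, each 2330 mm tall and 188 mm thick, enclosing a footprint 3040 mm (x) by 3720 mm (y) outside-to-outside, with no floor or roof. The front and back walls (the −y and +y sides) span the full width; the two side walls fit between them.

The house frame has a circular hole of radius 464 mm through its front wall, centred at (x = 2051, z = 945).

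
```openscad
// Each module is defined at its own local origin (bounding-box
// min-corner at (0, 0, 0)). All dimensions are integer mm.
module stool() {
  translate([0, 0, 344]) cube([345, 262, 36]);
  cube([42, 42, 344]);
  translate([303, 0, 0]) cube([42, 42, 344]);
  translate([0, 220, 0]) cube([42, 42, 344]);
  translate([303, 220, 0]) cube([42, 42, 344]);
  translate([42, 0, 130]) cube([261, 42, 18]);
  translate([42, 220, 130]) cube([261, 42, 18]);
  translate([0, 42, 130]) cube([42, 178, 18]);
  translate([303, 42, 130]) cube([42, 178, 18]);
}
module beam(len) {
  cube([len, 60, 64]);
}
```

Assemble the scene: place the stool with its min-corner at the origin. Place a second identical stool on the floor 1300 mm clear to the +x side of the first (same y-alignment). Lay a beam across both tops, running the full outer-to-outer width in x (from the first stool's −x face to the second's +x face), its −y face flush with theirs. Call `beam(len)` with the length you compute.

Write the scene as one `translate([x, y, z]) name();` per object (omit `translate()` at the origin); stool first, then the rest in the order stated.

stool();
translate([1645, 0, 0]) stool();
translate([0, 0, 380]) beam(1990);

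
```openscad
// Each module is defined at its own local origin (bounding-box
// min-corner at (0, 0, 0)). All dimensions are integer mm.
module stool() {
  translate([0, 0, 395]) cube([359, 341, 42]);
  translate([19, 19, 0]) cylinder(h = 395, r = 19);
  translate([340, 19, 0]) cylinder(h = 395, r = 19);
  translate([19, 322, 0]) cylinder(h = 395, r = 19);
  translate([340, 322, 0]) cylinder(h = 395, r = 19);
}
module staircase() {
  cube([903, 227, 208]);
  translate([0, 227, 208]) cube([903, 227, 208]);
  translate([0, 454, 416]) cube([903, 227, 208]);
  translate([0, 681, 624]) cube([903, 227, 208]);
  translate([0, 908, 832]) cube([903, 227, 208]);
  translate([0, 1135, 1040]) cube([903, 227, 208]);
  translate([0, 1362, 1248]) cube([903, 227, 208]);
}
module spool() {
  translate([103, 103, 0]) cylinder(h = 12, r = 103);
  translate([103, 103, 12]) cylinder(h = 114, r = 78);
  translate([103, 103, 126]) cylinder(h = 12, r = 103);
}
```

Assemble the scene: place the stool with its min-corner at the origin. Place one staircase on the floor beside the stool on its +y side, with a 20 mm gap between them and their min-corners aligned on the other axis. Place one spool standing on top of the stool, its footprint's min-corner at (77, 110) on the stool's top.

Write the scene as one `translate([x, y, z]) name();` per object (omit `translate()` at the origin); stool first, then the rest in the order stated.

stool();
translate([0, 361, 0]) staircase();
translate([77, 110, 437]) spool();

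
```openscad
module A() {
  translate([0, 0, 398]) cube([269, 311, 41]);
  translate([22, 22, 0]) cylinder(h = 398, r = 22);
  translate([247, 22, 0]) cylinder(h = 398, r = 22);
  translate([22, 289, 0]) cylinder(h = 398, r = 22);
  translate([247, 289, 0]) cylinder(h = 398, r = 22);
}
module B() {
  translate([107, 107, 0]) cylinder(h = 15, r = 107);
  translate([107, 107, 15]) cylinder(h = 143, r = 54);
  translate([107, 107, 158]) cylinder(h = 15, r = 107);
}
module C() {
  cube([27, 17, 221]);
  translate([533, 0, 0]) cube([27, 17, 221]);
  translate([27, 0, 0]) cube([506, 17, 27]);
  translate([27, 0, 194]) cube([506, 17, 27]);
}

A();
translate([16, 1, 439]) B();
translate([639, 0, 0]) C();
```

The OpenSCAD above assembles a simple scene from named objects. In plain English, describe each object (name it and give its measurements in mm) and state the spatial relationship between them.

A is a simple wooden stool: a rectangular seat 269 mm (x) by 311 mm (y), 41 mm thick, top face at z = 439 mm, on four round legs, each 44 mm in diameter. The legs rest on z = 0, each leg's axis is inset half a diameter from the nearest pair of seat edges (so the leg's bounding box is flush with the corner).

B is a spool: two coaxial disc flanges of radius 107 mm and thickness 15 mm, joined by a core cylinder of radius 54 mm and height 143 mm. The lower flange rests on z = 0 and the three cylinders share a vertical axis.

C is a picture frame with a 506×167 mm rectangular opening (x by z) and a uniform 27 mm border on every side. Frame depth is 17 mm along y. It is built from two vertical stiles running the full outside height and two horizontal rails spanning the gap between the stiles.

The spool is on top of the stool. The picture frame is on the floor beside the stool on its +x side.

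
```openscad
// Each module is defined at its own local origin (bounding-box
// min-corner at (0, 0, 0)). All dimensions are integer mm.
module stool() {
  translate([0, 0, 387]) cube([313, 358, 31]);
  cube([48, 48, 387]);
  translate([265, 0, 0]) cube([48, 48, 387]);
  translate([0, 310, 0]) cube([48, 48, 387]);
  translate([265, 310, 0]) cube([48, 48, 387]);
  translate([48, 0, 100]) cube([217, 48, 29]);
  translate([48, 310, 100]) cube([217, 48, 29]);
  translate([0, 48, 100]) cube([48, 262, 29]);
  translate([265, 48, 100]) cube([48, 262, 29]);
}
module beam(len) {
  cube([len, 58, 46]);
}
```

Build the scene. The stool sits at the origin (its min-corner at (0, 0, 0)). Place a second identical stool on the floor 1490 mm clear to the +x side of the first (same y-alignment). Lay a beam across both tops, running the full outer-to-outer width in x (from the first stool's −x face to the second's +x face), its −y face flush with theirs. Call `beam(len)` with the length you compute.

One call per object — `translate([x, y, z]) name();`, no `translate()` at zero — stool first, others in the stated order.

stool();
translate([1803, 0, 0]) stool();
translate([0, 0, 418]) beam(2116);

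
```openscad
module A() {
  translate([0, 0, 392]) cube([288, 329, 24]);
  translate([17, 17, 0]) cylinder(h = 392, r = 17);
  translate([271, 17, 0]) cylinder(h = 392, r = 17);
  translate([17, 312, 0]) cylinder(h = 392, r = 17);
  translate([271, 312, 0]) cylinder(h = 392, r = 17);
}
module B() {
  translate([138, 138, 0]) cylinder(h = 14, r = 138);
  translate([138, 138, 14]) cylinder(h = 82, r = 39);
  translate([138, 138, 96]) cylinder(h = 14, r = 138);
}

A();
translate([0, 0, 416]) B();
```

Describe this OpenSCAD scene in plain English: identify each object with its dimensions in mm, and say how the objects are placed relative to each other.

A is a simple wooden stool: a rectangular seat 288 mm (x) by 329 mm (y), 24 mm thick, top face at z = 416 mm, on four round legs, each 34 mm in diameter. The legs rest on z = 0, each leg's axis is inset half a diameter from the nearest pair of seat edges (so the leg's bounding box is flush with the corner).

B is a spool: two coaxial disc flanges of radius 138 mm and thickness 14 mm, joined by a core cylinder of radius 39 mm and height 82 mm. The lower flange rests on z = 0 and the three cylinders share a vertical axis.

The spool is on top of the stool.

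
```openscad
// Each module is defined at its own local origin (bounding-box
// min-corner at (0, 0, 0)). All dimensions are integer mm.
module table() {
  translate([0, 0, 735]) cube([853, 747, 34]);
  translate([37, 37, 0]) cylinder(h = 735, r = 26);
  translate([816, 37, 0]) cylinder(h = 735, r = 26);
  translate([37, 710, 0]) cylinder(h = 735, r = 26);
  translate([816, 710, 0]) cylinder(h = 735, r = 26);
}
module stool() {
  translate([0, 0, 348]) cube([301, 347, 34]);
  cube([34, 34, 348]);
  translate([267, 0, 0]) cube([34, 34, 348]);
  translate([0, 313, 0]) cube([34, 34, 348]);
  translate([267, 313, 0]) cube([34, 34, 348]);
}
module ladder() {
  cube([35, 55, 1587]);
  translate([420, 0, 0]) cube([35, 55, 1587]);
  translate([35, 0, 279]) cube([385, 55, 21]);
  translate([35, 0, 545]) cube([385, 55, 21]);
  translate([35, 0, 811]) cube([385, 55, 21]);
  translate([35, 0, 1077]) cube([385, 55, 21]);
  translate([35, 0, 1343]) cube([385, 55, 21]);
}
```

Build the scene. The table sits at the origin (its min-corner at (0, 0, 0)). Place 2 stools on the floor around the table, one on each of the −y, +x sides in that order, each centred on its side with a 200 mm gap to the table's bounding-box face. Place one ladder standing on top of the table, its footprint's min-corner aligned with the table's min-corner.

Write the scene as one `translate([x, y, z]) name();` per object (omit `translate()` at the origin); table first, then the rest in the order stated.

table();
translate([276, -547, 0]) stool();
translate([1053, 200, 0]) stool();
translate([0, 0, 769]) ladder();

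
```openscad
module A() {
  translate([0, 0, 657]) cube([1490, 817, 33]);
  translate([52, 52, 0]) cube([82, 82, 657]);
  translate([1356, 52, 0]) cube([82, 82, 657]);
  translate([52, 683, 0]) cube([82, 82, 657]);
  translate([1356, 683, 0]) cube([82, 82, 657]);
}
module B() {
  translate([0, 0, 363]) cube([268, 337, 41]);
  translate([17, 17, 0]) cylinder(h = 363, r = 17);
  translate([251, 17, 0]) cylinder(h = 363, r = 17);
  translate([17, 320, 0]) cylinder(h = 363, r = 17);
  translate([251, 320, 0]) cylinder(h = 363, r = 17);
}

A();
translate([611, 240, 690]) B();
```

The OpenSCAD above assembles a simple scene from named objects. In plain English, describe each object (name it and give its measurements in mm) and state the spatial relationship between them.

A is a rectangular dining table. The top is 1490×817×33 mm with its upper surface at z = 690 mm. It stands on four 82×82 mm square legs, each inset 52 mm from the nearest pair of top edges, running from the floor to the underside of the top.

B is a four-legged stool. The seat is a 268×337×41 mm slab whose top surface is at z = 404 mm; four round legs, each 34 mm in diameter, run from the floor (z = 0) to the underside of the seat, each leg's axis is inset half a diameter from the nearest pair of seat edges (so the leg's bounding box is flush with the corner).

The stool is on top of the table, centred.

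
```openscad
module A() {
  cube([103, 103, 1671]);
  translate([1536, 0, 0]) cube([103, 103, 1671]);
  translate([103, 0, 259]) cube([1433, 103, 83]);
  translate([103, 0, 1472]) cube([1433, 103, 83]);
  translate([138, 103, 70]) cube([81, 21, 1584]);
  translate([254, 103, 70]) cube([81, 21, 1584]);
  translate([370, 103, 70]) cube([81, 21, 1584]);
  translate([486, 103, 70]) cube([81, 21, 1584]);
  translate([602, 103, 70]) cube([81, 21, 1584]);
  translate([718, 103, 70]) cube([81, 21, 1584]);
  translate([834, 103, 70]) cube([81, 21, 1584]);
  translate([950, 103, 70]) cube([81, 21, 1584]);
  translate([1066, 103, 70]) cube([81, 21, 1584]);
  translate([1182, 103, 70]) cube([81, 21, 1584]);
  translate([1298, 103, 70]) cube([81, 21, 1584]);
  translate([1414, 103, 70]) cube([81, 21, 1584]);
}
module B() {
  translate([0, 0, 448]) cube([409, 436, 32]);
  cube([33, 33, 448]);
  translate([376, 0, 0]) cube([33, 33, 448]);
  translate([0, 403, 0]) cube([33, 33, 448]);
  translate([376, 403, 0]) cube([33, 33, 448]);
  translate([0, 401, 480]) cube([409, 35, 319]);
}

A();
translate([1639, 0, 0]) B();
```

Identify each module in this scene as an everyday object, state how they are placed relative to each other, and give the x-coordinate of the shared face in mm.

The fence section's +x face and the chair's −x face are both at x = 1639 mm.

A is a fence section. B is a chair. The chair is against the fence section's +x side, with their −y faces flush. The x-coordinate of the shared face is 1639 mm.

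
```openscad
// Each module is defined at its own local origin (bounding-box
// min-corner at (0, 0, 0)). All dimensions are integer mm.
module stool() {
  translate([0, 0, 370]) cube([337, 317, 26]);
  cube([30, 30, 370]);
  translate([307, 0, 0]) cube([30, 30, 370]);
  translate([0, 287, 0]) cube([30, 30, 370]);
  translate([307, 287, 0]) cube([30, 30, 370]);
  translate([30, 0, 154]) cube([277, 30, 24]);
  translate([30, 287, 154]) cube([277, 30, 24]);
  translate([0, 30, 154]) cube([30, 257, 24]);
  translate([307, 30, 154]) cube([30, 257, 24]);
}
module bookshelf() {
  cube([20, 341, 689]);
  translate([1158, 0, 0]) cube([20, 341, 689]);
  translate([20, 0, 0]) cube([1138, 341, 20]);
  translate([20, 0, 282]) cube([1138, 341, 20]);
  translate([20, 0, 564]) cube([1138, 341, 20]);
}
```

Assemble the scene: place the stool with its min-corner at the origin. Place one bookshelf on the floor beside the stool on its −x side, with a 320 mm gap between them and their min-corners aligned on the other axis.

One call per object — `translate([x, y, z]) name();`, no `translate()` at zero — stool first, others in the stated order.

stool();
translate([-1498, 0, 0]) bookshelf();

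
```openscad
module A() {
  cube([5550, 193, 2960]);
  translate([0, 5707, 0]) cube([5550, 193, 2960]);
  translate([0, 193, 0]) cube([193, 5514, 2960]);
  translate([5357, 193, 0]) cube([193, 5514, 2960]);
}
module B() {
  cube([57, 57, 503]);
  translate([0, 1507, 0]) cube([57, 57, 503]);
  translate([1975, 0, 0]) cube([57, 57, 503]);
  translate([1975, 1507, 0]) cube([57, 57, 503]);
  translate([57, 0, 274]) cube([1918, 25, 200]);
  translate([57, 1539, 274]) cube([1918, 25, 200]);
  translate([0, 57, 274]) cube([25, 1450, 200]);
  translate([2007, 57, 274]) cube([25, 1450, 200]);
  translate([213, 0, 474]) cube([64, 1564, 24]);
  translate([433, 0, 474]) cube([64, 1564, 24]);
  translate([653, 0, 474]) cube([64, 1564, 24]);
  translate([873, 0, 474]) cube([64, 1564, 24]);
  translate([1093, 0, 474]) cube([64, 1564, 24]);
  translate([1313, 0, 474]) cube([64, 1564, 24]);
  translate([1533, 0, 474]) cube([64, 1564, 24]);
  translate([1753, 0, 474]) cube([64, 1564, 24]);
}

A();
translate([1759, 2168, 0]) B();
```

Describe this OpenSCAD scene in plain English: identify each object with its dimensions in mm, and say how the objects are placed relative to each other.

A is the wall frame of a small rectangular building: four walls, each 2960 mm tall and 193 mm thick, enclosing a footprint 5550 mm (x) by 5900 mm (y) outside-to-outside, with no floor or roof. The front and back walls (the −y and +y sides) span the full width; the two side walls fit between them.

B is a bed frame 2032 mm long (x) by 1564 mm wide (y). Four 57×57 mm corner posts, 503 mm tall, at the corners of the footprint. Four rails of 25 mm thickness and 200 mm height run between adjacent posts with their undersides at z = 274 mm, their outer faces flush with the outside of the frame (the two x-running rails run between the posts' inner faces; the two y-running rails run between the posts' inner faces). 8 slats, each 64 mm wide (x) and 24 mm thick, lie across the top of the two x-running rails, running the full 1564 mm width of the frame in y; the slats are evenly spaced along x between the inner faces of the end posts with equal gaps (rounded down to the nearest mm) at the −x end and between each pair — any rounding remainder accumulates at the +x end.

The bed frame sits inside the house frame, centred.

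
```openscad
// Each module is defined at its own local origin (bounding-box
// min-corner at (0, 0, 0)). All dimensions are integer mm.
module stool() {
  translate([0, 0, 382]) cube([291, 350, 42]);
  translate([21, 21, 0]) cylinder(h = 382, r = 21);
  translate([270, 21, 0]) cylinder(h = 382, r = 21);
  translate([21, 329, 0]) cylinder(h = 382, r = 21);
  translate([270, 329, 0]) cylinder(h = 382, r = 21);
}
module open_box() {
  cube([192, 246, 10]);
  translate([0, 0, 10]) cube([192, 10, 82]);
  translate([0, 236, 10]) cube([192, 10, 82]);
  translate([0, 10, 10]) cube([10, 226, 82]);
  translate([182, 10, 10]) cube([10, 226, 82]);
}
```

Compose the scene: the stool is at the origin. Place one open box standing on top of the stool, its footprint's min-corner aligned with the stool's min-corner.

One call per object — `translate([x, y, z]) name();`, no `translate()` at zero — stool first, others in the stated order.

stool();
translate([0, 0, 424]) open_box();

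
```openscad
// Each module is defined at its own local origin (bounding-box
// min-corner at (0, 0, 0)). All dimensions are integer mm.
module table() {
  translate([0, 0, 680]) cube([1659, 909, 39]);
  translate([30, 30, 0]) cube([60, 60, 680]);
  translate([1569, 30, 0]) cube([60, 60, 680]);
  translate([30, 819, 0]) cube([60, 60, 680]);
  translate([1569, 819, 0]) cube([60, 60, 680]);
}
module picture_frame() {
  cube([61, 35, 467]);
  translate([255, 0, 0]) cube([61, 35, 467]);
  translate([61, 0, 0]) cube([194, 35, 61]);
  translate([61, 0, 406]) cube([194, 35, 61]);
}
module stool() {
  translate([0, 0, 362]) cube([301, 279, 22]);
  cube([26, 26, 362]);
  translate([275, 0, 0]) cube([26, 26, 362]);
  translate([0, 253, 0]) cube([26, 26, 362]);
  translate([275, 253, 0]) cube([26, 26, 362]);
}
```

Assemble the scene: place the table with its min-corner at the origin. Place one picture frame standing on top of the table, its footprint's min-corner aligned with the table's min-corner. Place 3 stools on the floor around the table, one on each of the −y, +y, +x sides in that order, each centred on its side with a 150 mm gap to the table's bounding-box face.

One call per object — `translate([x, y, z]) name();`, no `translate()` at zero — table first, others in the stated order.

table();
translate([0, 0, 719]) picture_frame();
translate([679, -429, 0]) stool();
translate([679, 1059, 0]) stool();
translate([1809, 315, 0]) stool();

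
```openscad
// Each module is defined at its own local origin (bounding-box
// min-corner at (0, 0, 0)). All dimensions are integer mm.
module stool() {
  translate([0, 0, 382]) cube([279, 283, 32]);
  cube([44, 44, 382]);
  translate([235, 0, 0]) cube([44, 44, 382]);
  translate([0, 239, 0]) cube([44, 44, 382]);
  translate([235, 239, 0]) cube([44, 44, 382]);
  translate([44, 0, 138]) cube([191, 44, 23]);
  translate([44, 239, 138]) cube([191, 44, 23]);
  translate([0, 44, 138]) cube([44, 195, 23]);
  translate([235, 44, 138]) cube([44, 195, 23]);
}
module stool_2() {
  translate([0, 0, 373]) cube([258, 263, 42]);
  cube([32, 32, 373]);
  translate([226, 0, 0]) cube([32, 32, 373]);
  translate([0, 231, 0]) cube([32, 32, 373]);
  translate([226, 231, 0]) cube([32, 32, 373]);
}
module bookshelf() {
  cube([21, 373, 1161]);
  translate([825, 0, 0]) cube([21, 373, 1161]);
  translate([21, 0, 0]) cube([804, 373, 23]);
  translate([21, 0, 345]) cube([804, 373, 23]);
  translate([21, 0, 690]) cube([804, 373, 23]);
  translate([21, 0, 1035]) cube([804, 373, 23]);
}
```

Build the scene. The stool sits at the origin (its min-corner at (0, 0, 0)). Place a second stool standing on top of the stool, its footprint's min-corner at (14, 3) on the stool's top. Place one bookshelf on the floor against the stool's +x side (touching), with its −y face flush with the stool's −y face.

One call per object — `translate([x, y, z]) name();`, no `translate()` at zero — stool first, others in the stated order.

stool();
translate([14, 3, 414]) stool_2();
translate([279, 0, 0]) bookshelf();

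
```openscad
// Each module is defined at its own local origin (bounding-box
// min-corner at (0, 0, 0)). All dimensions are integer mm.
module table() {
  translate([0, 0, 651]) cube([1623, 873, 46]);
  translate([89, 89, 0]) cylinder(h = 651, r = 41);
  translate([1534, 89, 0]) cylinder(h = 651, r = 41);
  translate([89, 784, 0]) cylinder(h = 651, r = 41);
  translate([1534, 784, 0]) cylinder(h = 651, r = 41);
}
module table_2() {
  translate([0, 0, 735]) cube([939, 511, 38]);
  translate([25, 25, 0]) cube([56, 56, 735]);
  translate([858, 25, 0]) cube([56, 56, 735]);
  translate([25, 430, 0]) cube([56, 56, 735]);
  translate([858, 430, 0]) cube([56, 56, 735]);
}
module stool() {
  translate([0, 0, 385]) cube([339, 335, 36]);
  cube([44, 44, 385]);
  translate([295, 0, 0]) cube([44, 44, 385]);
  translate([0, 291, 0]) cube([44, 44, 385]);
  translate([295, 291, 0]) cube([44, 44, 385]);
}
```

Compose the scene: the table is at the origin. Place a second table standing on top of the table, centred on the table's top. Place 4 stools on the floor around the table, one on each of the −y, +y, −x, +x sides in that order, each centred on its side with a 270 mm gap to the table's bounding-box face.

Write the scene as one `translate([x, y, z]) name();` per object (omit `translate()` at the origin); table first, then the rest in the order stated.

table();
translate([342, 181, 697]) table_2();
translate([642, -605, 0]) stool();
translate([642, 1143, 0]) stool();
translate([-609, 269, 0]) stool();
translate([1893, 269, 0]) stool();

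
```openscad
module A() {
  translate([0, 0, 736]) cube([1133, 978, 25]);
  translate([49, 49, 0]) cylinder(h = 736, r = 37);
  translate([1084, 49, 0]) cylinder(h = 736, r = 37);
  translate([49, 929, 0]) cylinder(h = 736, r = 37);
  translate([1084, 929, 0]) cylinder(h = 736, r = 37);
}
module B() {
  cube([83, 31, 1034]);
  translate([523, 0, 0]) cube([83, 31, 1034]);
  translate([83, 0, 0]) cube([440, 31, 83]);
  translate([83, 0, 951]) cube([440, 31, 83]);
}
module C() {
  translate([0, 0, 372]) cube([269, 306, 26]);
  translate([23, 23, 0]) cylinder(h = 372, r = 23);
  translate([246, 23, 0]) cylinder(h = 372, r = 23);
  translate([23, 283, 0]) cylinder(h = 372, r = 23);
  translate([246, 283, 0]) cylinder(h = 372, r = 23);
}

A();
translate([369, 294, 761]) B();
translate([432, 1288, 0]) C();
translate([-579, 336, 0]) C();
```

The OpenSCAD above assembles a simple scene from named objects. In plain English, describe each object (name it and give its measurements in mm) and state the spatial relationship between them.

A is a table with a 1133×978 mm rectangular top, 25 mm thick, top surface at z = 761 mm, supported by four round legs of 74 mm diameter, each leg's bounding box inset 12 mm from the nearest pair of top edges, running from the floor.

B is a rectangular picture frame lying in the x–z plane (depth along y). The opening is 440 mm wide (x) by 868 mm tall (z), surrounded by a border 83 mm wide on all four sides. The frame is 31 mm deep and is made of two full-height vertical stiles with two horizontal rails fitted between them.

C is a four-legged stool. The seat is 269×306 mm, 26 mm thick, top at z = 398 mm. It stands on four round legs, each 46 mm in diameter, from z = 0 to the seat underside, each leg's axis is inset half a diameter from the nearest pair of seat edges (so the leg's bounding box is flush with the corner).

The picture frame is on top of the table. Two stools sit around the table at the +y, −x sides.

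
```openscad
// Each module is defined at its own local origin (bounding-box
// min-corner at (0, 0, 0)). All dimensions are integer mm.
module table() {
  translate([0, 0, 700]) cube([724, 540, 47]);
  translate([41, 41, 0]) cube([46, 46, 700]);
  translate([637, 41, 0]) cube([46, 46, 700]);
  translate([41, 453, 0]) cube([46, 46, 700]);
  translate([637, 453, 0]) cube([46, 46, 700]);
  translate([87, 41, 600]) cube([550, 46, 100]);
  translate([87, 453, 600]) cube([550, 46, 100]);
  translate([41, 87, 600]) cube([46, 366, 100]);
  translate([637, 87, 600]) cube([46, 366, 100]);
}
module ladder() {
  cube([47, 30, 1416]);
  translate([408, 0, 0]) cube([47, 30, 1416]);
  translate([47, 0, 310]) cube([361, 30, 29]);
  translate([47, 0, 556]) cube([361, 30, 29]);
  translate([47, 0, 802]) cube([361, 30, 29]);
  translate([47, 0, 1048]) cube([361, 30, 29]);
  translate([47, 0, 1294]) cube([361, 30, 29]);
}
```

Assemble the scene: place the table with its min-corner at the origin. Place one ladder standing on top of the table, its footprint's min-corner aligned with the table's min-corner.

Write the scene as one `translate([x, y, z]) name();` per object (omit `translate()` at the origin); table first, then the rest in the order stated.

table();
translate([0, 0, 747]) ladder();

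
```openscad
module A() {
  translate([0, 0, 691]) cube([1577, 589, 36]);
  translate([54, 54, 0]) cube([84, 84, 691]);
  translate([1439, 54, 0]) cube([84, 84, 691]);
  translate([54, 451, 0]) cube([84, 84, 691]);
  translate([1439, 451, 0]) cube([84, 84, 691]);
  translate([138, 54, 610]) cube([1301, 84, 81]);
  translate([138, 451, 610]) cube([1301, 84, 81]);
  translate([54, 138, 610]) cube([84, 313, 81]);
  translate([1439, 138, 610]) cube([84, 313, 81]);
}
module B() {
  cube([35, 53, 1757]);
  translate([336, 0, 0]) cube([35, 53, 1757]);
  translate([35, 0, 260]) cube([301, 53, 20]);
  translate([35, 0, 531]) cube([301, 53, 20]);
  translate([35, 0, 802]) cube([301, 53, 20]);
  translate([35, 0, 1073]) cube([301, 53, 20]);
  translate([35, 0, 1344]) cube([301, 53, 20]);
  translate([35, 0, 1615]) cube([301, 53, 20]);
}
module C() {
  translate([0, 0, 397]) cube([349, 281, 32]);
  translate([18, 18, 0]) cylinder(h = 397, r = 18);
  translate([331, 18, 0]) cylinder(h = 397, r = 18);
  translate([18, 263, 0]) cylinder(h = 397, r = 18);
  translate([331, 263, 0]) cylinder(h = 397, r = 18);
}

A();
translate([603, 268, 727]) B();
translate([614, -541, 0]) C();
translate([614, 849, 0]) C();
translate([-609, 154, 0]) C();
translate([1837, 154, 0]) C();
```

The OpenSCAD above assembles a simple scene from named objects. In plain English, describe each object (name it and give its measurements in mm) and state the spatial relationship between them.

A is a table: top 1577 mm (x) × 589 mm (y), 36 mm thick, upper face at z = 727 mm, on four 84×84 mm square legs, each inset 54 mm from the nearest pair of top edges, running from z = 0 to the bottom of the top. Four apron rails, 84 mm thick and 81 mm tall, run between adjacent legs with their top edges flush with the underside of the top and their outer faces flush with the legs' outer faces.

B is a straight ladder. Two 35×53 mm vertical rails, 1757 mm tall, stand 371 mm apart (outside-to-outside) with their front faces coplanar on the −y side. 6 rungs, each 53 mm deep and 20 mm tall, span between the inner faces of the rails, front faces flush with the rails. The lowest rung's underside is at z = 260 mm and rungs are spaced 271 mm apart (underside to underside).

C is a four-legged stool. The seat is 349×281 mm, 32 mm thick, top at z = 429 mm. It stands on four round legs, each 36 mm in diameter, from z = 0 to the seat underside, each leg's axis is inset half a diameter from the nearest pair of seat edges (so the leg's bounding box is flush with the corner).

The ladder is on top of the table, centred. Four stools sit around the table at the −y, +y, −x, +x sides.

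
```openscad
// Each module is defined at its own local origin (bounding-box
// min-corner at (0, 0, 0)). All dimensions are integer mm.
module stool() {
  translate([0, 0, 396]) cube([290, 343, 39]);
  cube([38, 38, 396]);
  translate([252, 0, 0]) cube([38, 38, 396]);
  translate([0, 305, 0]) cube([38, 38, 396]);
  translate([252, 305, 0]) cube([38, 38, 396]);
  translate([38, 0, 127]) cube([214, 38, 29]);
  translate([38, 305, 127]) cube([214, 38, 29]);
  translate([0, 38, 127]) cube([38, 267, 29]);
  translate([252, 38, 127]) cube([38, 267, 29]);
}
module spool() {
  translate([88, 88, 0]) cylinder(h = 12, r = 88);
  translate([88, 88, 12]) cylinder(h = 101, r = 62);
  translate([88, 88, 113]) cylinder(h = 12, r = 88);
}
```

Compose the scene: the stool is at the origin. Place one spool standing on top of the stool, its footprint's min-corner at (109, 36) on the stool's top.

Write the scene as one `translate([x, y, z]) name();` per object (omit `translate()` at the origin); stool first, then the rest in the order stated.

stool();
translate([109, 36, 435]) spool();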